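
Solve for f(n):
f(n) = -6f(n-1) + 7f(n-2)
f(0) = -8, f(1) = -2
Characteristic equation: x² + 6x - 7 = 0, which factors as (x - (1))(x - (-7)) = 0.
Roots r₁ = 1, r₂ = -7 (distinct).
General solution: f(n) = A·(1)^n + B·(-7)^n.
From f(0) = -8: A + B = -8.
From f(1) = -2: A - 7B = -2.
Solving: A = - \frac{29}{4}, B = - \frac{3}{4}.
So f(n) = - \frac{3 \left(-7\right)^{n}}{4} - \frac{29}{4}.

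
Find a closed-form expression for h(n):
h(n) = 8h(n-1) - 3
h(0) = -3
First-order linear non-homogeneous.
Homogeneous solution: h_h(n) = A·(8)^n.
Try constant particular solution h_p = K: K = 8K - 3 ⇒ K = \frac{3}{7}.
General: h(n) = A·(8)^n + \frac{3}{7}.
Apply h(0) = -3: A + \frac{3}{7} = -3 ⇒ A = - \frac{24}{7}.
So h(n) = \frac{3}{7} - \frac{24 \cdot 8^{n}}{7}.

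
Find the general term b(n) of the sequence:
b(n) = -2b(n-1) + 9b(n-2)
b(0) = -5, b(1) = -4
Characteristic equation: x² + 2x - 9 = 0.
Discriminant Δ = (-2)² + 4·(9) = 40.
Roots r₁,₂ = (-2 ± √40)/2, so r₁ = -1 + \sqrt{10}, r₂ = - \sqrt{10} - 1.
General solution: b(n) = A·r₁^n + B·r₂^n.
From the initial conditions, A + B = -5 and r₁A + r₂B = -4.
Since r₁ - r₂ = √40: A = (-4 - (-5)r₂)/√40 = - \frac{5}{2} - \frac{9 \sqrt{10}}{20}, and B = -5 - A = - \frac{5}{2} + \frac{9 \sqrt{10}}{20}.
So b(n) = \left(- \frac{5}{2} - \frac{9 \sqrt{10}}{20}\right)\left(-1 + \sqrt{10}\right)^n + \left(- \frac{5}{2} + \frac{9 \sqrt{10}}{20}\right)\left(- \sqrt{10} - 1\right)^n.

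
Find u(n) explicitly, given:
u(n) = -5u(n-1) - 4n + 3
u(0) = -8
First-order linear with linear forcing.
Homogeneous solution: u_h(n) = A·(-5)^n.
Try particular u_p(n) = pn + q. Substituting:
  pn + q = -5(p(n-1) + q) - 4n + 3.
Matching the n-coefficient: p = -5p - 4 ⇒ p = - \frac{2}{3}.
Matching constants: q = 5p - 5q + 3 ⇒ q = - \frac{1}{18}.
General: u(n) = A·(-5)^n - \frac{2 n}{3} - \frac{1}{18}.
Apply u(0) = -8: A - \frac{1}{18} = -8 ⇒ A = - \frac{143}{18}.
So u(n) = - \frac{143 \left(-5\right)^{n}}{18} - \frac{2 n}{3} - \frac{1}{18}.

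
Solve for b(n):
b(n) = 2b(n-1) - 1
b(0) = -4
First-order linear non-homogeneous.
Homogeneous solution: b_h(n) = A·(2)^n.
Try constant particular solution b_p = K: K = 2K - 1 ⇒ K = 1.
General: b(n) = A·(2)^n + 1.
Apply b(0) = -4: A + 1 = -4 ⇒ A = -5.
So b(n) = 1 - 5 \cdot 2^{n}.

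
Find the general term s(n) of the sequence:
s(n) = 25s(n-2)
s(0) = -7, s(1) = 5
Characteristic equation: x² - 25 = 0, which factors as (x - (-5))(x - (5)) = 0.
Roots r₁ = -5, r₂ = 5 (distinct).
General solution: s(n) = A·(-5)^n + B·(5)^n.
From s(0) = -7: A + B = -7.
From s(1) = 5: -5A + 5B = 5.
Solving: A = -4, B = -3.
So s(n) = - 4 \left(-5\right)^{n} - 3 \cdot 5^{n}.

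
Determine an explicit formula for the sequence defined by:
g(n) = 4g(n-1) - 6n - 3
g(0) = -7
First-order linear with linear forcing.
Homogeneous solution: g_h(n) = A·(4)^n.
Try particular g_p(n) = pn + q. Substituting:
  pn + q = 4(p(n-1) + q) - 6n - 3.
Matching the n-coefficient: p = 4p - 6 ⇒ p = 2.
Matching constants: q = -4p + 4q - 3 ⇒ q = \frac{11}{3}.
General: g(n) = A·(4)^n + 2 n + \frac{11}{3}.
Apply g(0) = -7: A + \frac{11}{3} = -7 ⇒ A = - \frac{32}{3}.
So g(n) = - \frac{32 \cdot 4^{n}}{3} + 2 n + \frac{11}{3}.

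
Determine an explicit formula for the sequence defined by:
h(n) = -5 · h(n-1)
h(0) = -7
Pure geometric recurrence with ratio -5.
By induction h(n) = h(0) · (-5)^n = - 7 \left(-5\right)^{n}.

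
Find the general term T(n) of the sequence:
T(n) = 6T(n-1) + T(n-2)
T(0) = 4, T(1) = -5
Characteristic equation: x² - 6x - 1 = 0.
Discriminant Δ = (6)² + 4·(1) = 40.
Roots r₁,₂ = (6 ± √40)/2, so r₁ = 3 + \sqrt{10}, r₂ = 3 - \sqrt{10}.
General solution: T(n) = A·r₁^n + B·r₂^n.
From the initial conditions, A + B = 4 and r₁A + r₂B = -5.
Since r₁ - r₂ = √40: A = (-5 - (4)r₂)/√40 = 2 - \frac{17 \sqrt{10}}{20}, and B = 4 - A = 2 + \frac{17 \sqrt{10}}{20}.
So T(n) = \left(2 - \frac{17 \sqrt{10}}{20}\right)\left(3 + \sqrt{10}\right)^n + \left(2 + \frac{17 \sqrt{10}}{20}\right)\left(3 - \sqrt{10}\right)^n.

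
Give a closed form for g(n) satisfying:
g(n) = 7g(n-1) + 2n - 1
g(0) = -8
First-order linear with linear forcing.
Homogeneous solution: g_h(n) = A·(7)^n.
Try particular g_p(n) = pn + q. Substituting:
  pn + q = 7(p(n-1) + q) + 2n - 1.
Matching the n-coefficient: p = 7p + 2 ⇒ p = - \frac{1}{3}.
Matching constants: q = -7p + 7q - 1 ⇒ q = - \frac{2}{9}.
General: g(n) = A·(7)^n - \frac{n}{3} - \frac{2}{9}.
Apply g(0) = -8: A - \frac{2}{9} = -8 ⇒ A = - \frac{70}{9}.
So g(n) = - \frac{70 \cdot 7^{n}}{9} - \frac{n}{3} - \frac{2}{9}.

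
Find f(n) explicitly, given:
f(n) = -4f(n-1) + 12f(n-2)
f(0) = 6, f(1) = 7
Characteristic equation: x² + 4x - 12 = 0, which factors as (x - (-6))(x - (2)) = 0.
Roots r₁ = -6, r₂ = 2 (distinct).
General solution: f(n) = A·(-6)^n + B·(2)^n.
From f(0) = 6: A + B = 6.
From f(1) = 7: -6A + 2B = 7.
Solving: A = \frac{5}{8}, B = \frac{43}{8}.
So f(n) = \frac{5 \left(-6\right)^{n}}{8} + \frac{43 \cdot 2^{n}}{8}.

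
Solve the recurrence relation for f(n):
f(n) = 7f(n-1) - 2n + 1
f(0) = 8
First-order linear with linear forcing.
Homogeneous solution: f_h(n) = A·(7)^n.
Try particular f_p(n) = pn + q. Substituting:
  pn + q = 7(p(n-1) + q) - 2n + 1.
Matching the n-coefficient: p = 7p - 2 ⇒ p = \frac{1}{3}.
Matching constants: q = -7p + 7q + 1 ⇒ q = \frac{2}{9}.
General: f(n) = A·(7)^n + \frac{n}{3} + \frac{2}{9}.
Apply f(0) = 8: A + \frac{2}{9} = 8 ⇒ A = \frac{70}{9}.
So f(n) = \frac{70 \cdot 7^{n}}{9} + \frac{n}{3} + \frac{2}{9}.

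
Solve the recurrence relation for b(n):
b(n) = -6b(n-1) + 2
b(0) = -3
First-order linear non-homogeneous.
Homogeneous solution: b_h(n) = A·(-6)^n.
Try constant particular solution b_p = K: K = -6K + 2 ⇒ K = \frac{2}{7}.
General: b(n) = A·(-6)^n + \frac{2}{7}.
Apply b(0) = -3: A + \frac{2}{7} = -3 ⇒ A = - \frac{23}{7}.
So b(n) = \frac{2}{7} - \frac{23 \left(-6\right)^{n}}{7}.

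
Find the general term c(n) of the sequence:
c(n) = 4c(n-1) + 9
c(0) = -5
First-order linear non-homogeneous.
Homogeneous solution: c_h(n) = A·(4)^n.
Try constant particular solution c_p = K: K = 4K + 9 ⇒ K = -3.
General: c(n) = A·(4)^n - 3.
Apply c(0) = -5: A - 3 = -5 ⇒ A = -2.
So c(n) = - 2 \cdot 4^{n} - 3.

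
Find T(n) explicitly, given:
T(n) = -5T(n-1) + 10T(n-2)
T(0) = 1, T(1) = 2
Characteristic equation: x² + 5x - 10 = 0.
Discriminant Δ = (-5)² + 4·(10) = 65.
Roots r₁,₂ = (-5 ± √65)/2, so r₁ = - \frac{5}{2} + \frac{\sqrt{65}}{2}, r₂ = - \frac{\sqrt{65}}{2} - \frac{5}{2}.
General solution: T(n) = A·r₁^n + B·r₂^n.
From the initial conditions, A + B = 1 and r₁A + r₂B = 2.
Since r₁ - r₂ = √65: A = (2 - (1)r₂)/√65 = \frac{1}{2} + \frac{9 \sqrt{65}}{130}, and B = 1 - A = \frac{1}{2} - \frac{9 \sqrt{65}}{130}.
So T(n) = \left(\frac{1}{2} + \frac{9 \sqrt{65}}{130}\right)\left(- \frac{5}{2} + \frac{\sqrt{65}}{2}\right)^n + \left(\frac{1}{2} - \frac{9 \sqrt{65}}{130}\right)\left(- \frac{\sqrt{65}}{2} - \frac{5}{2}\right)^n.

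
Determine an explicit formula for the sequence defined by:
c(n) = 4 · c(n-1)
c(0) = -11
Pure geometric recurrence with ratio 4.
By induction c(n) = c(0) · (4)^n = - 11 \cdot 4^{n}.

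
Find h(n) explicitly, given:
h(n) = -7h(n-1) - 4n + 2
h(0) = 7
First-order linear with linear forcing.
Homogeneous solution: h_h(n) = A·(-7)^n.
Try particular h_p(n) = pn + q. Substituting:
  pn + q = -7(p(n-1) + q) - 4n + 2.
Matching the n-coefficient: p = -7p - 4 ⇒ p = - \frac{1}{2}.
Matching constants: q = 7p - 7q + 2 ⇒ q = - \frac{3}{16}.
General: h(n) = A·(-7)^n - \frac{n}{2} - \frac{3}{16}.
Apply h(0) = 7: A - \frac{3}{16} = 7 ⇒ A = \frac{115}{16}.
So h(n) = \frac{115 \left(-7\right)^{n}}{16} - \frac{n}{2} - \frac{3}{16}.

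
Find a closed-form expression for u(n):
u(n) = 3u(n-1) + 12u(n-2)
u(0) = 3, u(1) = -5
Characteristic equation: x² - 3x - 12 = 0.
Discriminant Δ = (3)² + 4·(12) = 57.
Roots r₁,₂ = (3 ± √57)/2, so r₁ = \frac{3}{2} + \frac{\sqrt{57}}{2}, r₂ = \frac{3}{2} - \frac{\sqrt{57}}{2}.
General solution: u(n) = A·r₁^n + B·r₂^n.
From the initial conditions, A + B = 3 and r₁A + r₂B = -5.
Since r₁ - r₂ = √57: A = (-5 - (3)r₂)/√57 = \frac{3}{2} - \frac{\sqrt{57}}{6}, and B = 3 - A = \frac{\sqrt{57}}{6} + \frac{3}{2}.
So u(n) = \left(\frac{3}{2} - \frac{\sqrt{57}}{6}\right)\left(\frac{3}{2} + \frac{\sqrt{57}}{2}\right)^n + \left(\frac{\sqrt{57}}{6} + \frac{3}{2}\right)\left(\frac{3}{2} - \frac{\sqrt{57}}{2}\right)^n.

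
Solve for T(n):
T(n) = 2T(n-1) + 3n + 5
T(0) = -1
First-order linear with linear forcing.
Homogeneous solution: T_h(n) = A·(2)^n.
Try particular T_p(n) = pn + q. Substituting:
  pn + q = 2(p(n-1) + q) + 3n + 5.
Matching the n-coefficient: p = 2p + 3 ⇒ p = -3.
Matching constants: q = -2p + 2q + 5 ⇒ q = -11.
General: T(n) = A·(2)^n - 3 n - 11.
Apply T(0) = -1: A - 11 = -1 ⇒ A = 10.
So T(n) = 10 \cdot 2^{n} - 3 n - 11.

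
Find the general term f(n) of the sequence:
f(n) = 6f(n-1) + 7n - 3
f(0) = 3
First-order linear with linear forcing.
Homogeneous solution: f_h(n) = A·(6)^n.
Try particular f_p(n) = pn + q. Substituting:
  pn + q = 6(p(n-1) + q) + 7n - 3.
Matching the n-coefficient: p = 6p + 7 ⇒ p = - \frac{7}{5}.
Matching constants: q = -6p + 6q - 3 ⇒ q = - \frac{27}{25}.
General: f(n) = A·(6)^n - \frac{7 n}{5} - \frac{27}{25}.
Apply f(0) = 3: A - \frac{27}{25} = 3 ⇒ A = \frac{102}{25}.
So f(n) = \frac{102 \cdot 6^{n}}{25} - \frac{7 n}{5} - \frac{27}{25}.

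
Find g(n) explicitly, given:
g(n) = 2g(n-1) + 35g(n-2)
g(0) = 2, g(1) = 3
Characteristic equation: x² - 2x - 35 = 0, which factors as (x - (7))(x - (-5)) = 0.
Roots r₁ = 7, r₂ = -5 (distinct).
General solution: g(n) = A·(7)^n + B·(-5)^n.
From g(0) = 2: A + B = 2.
From g(1) = 3: 7A - 5B = 3.
Solving: A = \frac{13}{12}, B = \frac{11}{12}.
So g(n) = \frac{11 \left(-5\right)^{n}}{12} + \frac{13 \cdot 7^{n}}{12}.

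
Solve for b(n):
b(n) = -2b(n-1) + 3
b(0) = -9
First-order linear non-homogeneous.
Homogeneous solution: b_h(n) = A·(-2)^n.
Try constant particular solution b_p = K: K = -2K + 3 ⇒ K = 1.
General: b(n) = A·(-2)^n + 1.
Apply b(0) = -9: A + 1 = -9 ⇒ A = -10.
So b(n) = 1 - 10 \left(-2\right)^{n}.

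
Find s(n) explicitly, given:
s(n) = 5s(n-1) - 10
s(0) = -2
First-order linear non-homogeneous.
Homogeneous solution: s_h(n) = A·(5)^n.
Try constant particular solution s_p = K: K = 5K - 10 ⇒ K = \frac{5}{2}.
General: s(n) = A·(5)^n + \frac{5}{2}.
Apply s(0) = -2: A + \frac{5}{2} = -2 ⇒ A = - \frac{9}{2}.
So s(n) = \frac{5}{2} - \frac{9 \cdot 5^{n}}{2}.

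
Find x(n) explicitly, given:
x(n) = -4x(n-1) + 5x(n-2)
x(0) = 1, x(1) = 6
Characteristic equation: x² + 4x - 5 = 0, which factors as (x - (1))(x - (-5)) = 0.
Roots r₁ = 1, r₂ = -5 (distinct).
General solution: x(n) = A·(1)^n + B·(-5)^n.
From x(0) = 1: A + B = 1.
From x(1) = 6: A - 5B = 6.
Solving: A = \frac{11}{6}, B = - \frac{5}{6}.
So x(n) = \frac{11}{6} - \frac{5 \left(-5\right)^{n}}{6}.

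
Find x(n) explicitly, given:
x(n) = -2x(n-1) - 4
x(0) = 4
First-order linear non-homogeneous.
Homogeneous solution: x_h(n) = A·(-2)^n.
Try constant particular solution x_p = K: K = -2K - 4 ⇒ K = - \frac{4}{3}.
General: x(n) = A·(-2)^n - \frac{4}{3}.
Apply x(0) = 4: A - \frac{4}{3} = 4 ⇒ A = \frac{16}{3}.
So x(n) = \frac{16 \left(-2\right)^{n}}{3} - \frac{4}{3}.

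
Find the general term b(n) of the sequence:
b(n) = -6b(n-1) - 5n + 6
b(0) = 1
First-order linear with linear forcing.
Homogeneous solution: b_h(n) = A·(-6)^n.
Try particular b_p(n) = pn + q. Substituting:
  pn + q = -6(p(n-1) + q) - 5n + 6.
Matching the n-coefficient: p = -6p - 5 ⇒ p = - \frac{5}{7}.
Matching constants: q = 6p - 6q + 6 ⇒ q = \frac{12}{49}.
General: b(n) = A·(-6)^n - \frac{5 n}{7} + \frac{12}{49}.
Apply b(0) = 1: A + \frac{12}{49} = 1 ⇒ A = \frac{37}{49}.
So b(n) = \frac{37 \left(-6\right)^{n}}{49} - \frac{5 n}{7} + \frac{12}{49}.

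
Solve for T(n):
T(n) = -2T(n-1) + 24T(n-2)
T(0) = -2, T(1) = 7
Characteristic equation: x² + 2x - 24 = 0, which factors as (x - (-6))(x - (4)) = 0.
Roots r₁ = -6, r₂ = 4 (distinct).
General solution: T(n) = A·(-6)^n + B·(4)^n.
From T(0) = -2: A + B = -2.
From T(1) = 7: -6A + 4B = 7.
Solving: A = - \frac{3}{2}, B = - \frac{1}{2}.
So T(n) = - \frac{3 \left(-6\right)^{n}}{2} - \frac{4^{n}}{2}.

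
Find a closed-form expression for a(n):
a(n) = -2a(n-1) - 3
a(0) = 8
First-order linear non-homogeneous.
Homogeneous solution: a_h(n) = A·(-2)^n.
Try constant particular solution a_p = K: K = -2K - 3 ⇒ K = -1.
General: a(n) = A·(-2)^n - 1.
Apply a(0) = 8: A - 1 = 8 ⇒ A = 9.
So a(n) = 9 \left(-2\right)^{n} - 1.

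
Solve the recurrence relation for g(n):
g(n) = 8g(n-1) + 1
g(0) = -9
First-order linear non-homogeneous.
Homogeneous solution: g_h(n) = A·(8)^n.
Try constant particular solution g_p = K: K = 8K + 1 ⇒ K = - \frac{1}{7}.
General: g(n) = A·(8)^n - \frac{1}{7}.
Apply g(0) = -9: A - \frac{1}{7} = -9 ⇒ A = - \frac{62}{7}.
So g(n) = - \frac{62 \cdot 8^{n}}{7} - \frac{1}{7}.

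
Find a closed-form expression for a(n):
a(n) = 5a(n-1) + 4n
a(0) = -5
First-order linear with linear forcing.
Homogeneous solution: a_h(n) = A·(5)^n.
Try particular a_p(n) = pn + q. Substituting:
  pn + q = 5(p(n-1) + q) + 4n.
Matching the n-coefficient: p = 5p + 4 ⇒ p = -1.
Matching constants: q = -5p + 5q ⇒ q = - \frac{5}{4}.
General: a(n) = A·(5)^n - n - \frac{5}{4}.
Apply a(0) = -5: A - \frac{5}{4} = -5 ⇒ A = - \frac{15}{4}.
So a(n) = - \frac{15 \cdot 5^{n}}{4} - n - \frac{5}{4}.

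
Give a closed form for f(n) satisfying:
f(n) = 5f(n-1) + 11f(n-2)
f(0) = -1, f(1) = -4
Characteristic equation: x² - 5x - 11 = 0.
Discriminant Δ = (5)² + 4·(11) = 69.
Roots r₁,₂ = (5 ± √69)/2, so r₁ = \frac{5}{2} + \frac{\sqrt{69}}{2}, r₂ = \frac{5}{2} - \frac{\sqrt{69}}{2}.
General solution: f(n) = A·r₁^n + B·r₂^n.
From the initial conditions, A + B = -1 and r₁A + r₂B = -4.
Since r₁ - r₂ = √69: A = (-4 - (-1)r₂)/√69 = - \frac{1}{2} - \frac{\sqrt{69}}{46}, and B = -1 - A = - \frac{1}{2} + \frac{\sqrt{69}}{46}.
So f(n) = \left(- \frac{1}{2} - \frac{\sqrt{69}}{46}\right)\left(\frac{5}{2} + \frac{\sqrt{69}}{2}\right)^n + \left(- \frac{1}{2} + \frac{\sqrt{69}}{46}\right)\left(\frac{5}{2} - \frac{\sqrt{69}}{2}\right)^n.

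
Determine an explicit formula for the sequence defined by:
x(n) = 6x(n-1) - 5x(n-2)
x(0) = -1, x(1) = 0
Characteristic equation: x² - 6x + 5 = 0, which factors as (x - (1))(x - (5)) = 0.
Roots r₁ = 1, r₂ = 5 (distinct).
General solution: x(n) = A·(1)^n + B·(5)^n.
From x(0) = -1: A + B = -1.
From x(1) = 0: A + 5B = 0.
Solving: A = - \frac{5}{4}, B = \frac{1}{4}.
So x(n) = \frac{5^{n}}{4} - \frac{5}{4}.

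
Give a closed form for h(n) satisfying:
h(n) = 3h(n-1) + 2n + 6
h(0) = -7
First-order linear with linear forcing.
Homogeneous solution: h_h(n) = A·(3)^n.
Try particular h_p(n) = pn + q. Substituting:
  pn + q = 3(p(n-1) + q) + 2n + 6.
Matching the n-coefficient: p = 3p + 2 ⇒ p = -1.
Matching constants: q = -3p + 3q + 6 ⇒ q = - \frac{9}{2}.
General: h(n) = A·(3)^n - n - \frac{9}{2}.
Apply h(0) = -7: A - \frac{9}{2} = -7 ⇒ A = - \frac{5}{2}.
So h(n) = - \frac{5 \cdot 3^{n}}{2} - n - \frac{9}{2}.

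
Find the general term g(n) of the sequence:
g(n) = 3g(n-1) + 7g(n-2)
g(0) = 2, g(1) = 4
Characteristic equation: x² - 3x - 7 = 0.
Discriminant Δ = (3)² + 4·(7) = 37.
Roots r₁,₂ = (3 ± √37)/2, so r₁ = \frac{3}{2} + \frac{\sqrt{37}}{2}, r₂ = \frac{3}{2} - \frac{\sqrt{37}}{2}.
General solution: g(n) = A·r₁^n + B·r₂^n.
From the initial conditions, A + B = 2 and r₁A + r₂B = 4.
Since r₁ - r₂ = √37: A = (4 - (2)r₂)/√37 = \frac{\sqrt{37}}{37} + 1, and B = 2 - A = 1 - \frac{\sqrt{37}}{37}.
So g(n) = \left(\frac{\sqrt{37}}{37} + 1\right)\left(\frac{3}{2} + \frac{\sqrt{37}}{2}\right)^n + \left(1 - \frac{\sqrt{37}}{37}\right)\left(\frac{3}{2} - \frac{\sqrt{37}}{2}\right)^n.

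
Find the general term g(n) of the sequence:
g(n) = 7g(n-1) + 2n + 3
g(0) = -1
First-order linear with linear forcing.
Homogeneous solution: g_h(n) = A·(7)^n.
Try particular g_p(n) = pn + q. Substituting:
  pn + q = 7(p(n-1) + q) + 2n + 3.
Matching the n-coefficient: p = 7p + 2 ⇒ p = - \frac{1}{3}.
Matching constants: q = -7p + 7q + 3 ⇒ q = - \frac{8}{9}.
General: g(n) = A·(7)^n - \frac{n}{3} - \frac{8}{9}.
Apply g(0) = -1: A - \frac{8}{9} = -1 ⇒ A = - \frac{1}{9}.
So g(n) = - \frac{7^{n}}{9} - \frac{n}{3} - \frac{8}{9}.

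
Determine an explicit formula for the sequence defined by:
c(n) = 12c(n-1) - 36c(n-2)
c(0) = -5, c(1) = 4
Characteristic equation: x² - 12x + 36 = 0, which is (x - (6))².
Repeated root r = 6.
General solution: c(n) = (A + Bn)·(6)^n.
From c(0) = -5: A = -5.
From c(1) = 4: (A + B)·(6) = 4 ⇒ B = \frac{17}{3}.
So c(n) = \left(\frac{17 n}{3} - 5\right) \cdot (6)^n.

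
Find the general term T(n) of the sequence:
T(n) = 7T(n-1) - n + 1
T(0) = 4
First-order linear with linear forcing.
Homogeneous solution: T_h(n) = A·(7)^n.
Try particular T_p(n) = pn + q. Substituting:
  pn + q = 7(p(n-1) + q) - n + 1.
Matching the n-coefficient: p = 7p - 1 ⇒ p = \frac{1}{6}.
Matching constants: q = -7p + 7q + 1 ⇒ q = \frac{1}{36}.
General: T(n) = A·(7)^n + \frac{n}{6} + \frac{1}{36}.
Apply T(0) = 4: A + \frac{1}{36} = 4 ⇒ A = \frac{143}{36}.
So T(n) = \frac{143 \cdot 7^{n}}{36} + \frac{n}{6} + \frac{1}{36}.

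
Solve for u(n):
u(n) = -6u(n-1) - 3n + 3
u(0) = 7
First-order linear with linear forcing.
Homogeneous solution: u_h(n) = A·(-6)^n.
Try particular u_p(n) = pn + q. Substituting:
  pn + q = -6(p(n-1) + q) - 3n + 3.
Matching the n-coefficient: p = -6p - 3 ⇒ p = - \frac{3}{7}.
Matching constants: q = 6p - 6q + 3 ⇒ q = \frac{3}{49}.
General: u(n) = A·(-6)^n - \frac{3 n}{7} + \frac{3}{49}.
Apply u(0) = 7: A + \frac{3}{49} = 7 ⇒ A = \frac{340}{49}.
So u(n) = \frac{340 \left(-6\right)^{n}}{49} - \frac{3 n}{7} + \frac{3}{49}.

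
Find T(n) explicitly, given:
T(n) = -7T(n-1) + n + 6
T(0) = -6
First-order linear with linear forcing.
Homogeneous solution: T_h(n) = A·(-7)^n.
Try particular T_p(n) = pn + q. Substituting:
  pn + q = -7(p(n-1) + q) + n + 6.
Matching the n-coefficient: p = -7p + 1 ⇒ p = \frac{1}{8}.
Matching constants: q = 7p - 7q + 6 ⇒ q = \frac{55}{64}.
General: T(n) = A·(-7)^n + \frac{n}{8} + \frac{55}{64}.
Apply T(0) = -6: A + \frac{55}{64} = -6 ⇒ A = - \frac{439}{64}.
So T(n) = - \frac{439 \left(-7\right)^{n}}{64} + \frac{n}{8} + \frac{55}{64}.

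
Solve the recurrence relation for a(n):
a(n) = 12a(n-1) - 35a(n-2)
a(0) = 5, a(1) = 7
Characteristic equation: x² - 12x + 35 = 0, which factors as (x - (7))(x - (5)) = 0.
Roots r₁ = 7, r₂ = 5 (distinct).
General solution: a(n) = A·(7)^n + B·(5)^n.
From a(0) = 5: A + B = 5.
From a(1) = 7: 7A + 5B = 7.
Solving: A = -9, B = 14.
So a(n) = 14 \cdot 5^{n} - 9 \cdot 7^{n}.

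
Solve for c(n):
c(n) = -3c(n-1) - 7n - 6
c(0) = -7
First-order linear with linear forcing.
Homogeneous solution: c_h(n) = A·(-3)^n.
Try particular c_p(n) = pn + q. Substituting:
  pn + q = -3(p(n-1) + q) - 7n - 6.
Matching the n-coefficient: p = -3p - 7 ⇒ p = - \frac{7}{4}.
Matching constants: q = 3p - 3q - 6 ⇒ q = - \frac{45}{16}.
General: c(n) = A·(-3)^n - \frac{7 n}{4} - \frac{45}{16}.
Apply c(0) = -7: A - \frac{45}{16} = -7 ⇒ A = - \frac{67}{16}.
So c(n) = - \frac{67 \left(-3\right)^{n}}{16} - \frac{7 n}{4} - \frac{45}{16}.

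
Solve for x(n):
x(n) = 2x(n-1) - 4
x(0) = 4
First-order linear non-homogeneous.
Homogeneous solution: x_h(n) = A·(2)^n.
Try constant particular solution x_p = K: K = 2K - 4 ⇒ K = 4.
General: x(n) = A·(2)^n + 4.
Apply x(0) = 4: A + 4 = 4 ⇒ A = 0.
So x(n) = 4.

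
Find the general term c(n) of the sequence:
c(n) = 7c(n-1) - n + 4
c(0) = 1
First-order linear with linear forcing.
Homogeneous solution: c_h(n) = A·(7)^n.
Try particular c_p(n) = pn + q. Substituting:
  pn + q = 7(p(n-1) + q) - n + 4.
Matching the n-coefficient: p = 7p - 1 ⇒ p = \frac{1}{6}.
Matching constants: q = -7p + 7q + 4 ⇒ q = - \frac{17}{36}.
General: c(n) = A·(7)^n + \frac{n}{6} - \frac{17}{36}.
Apply c(0) = 1: A - \frac{17}{36} = 1 ⇒ A = \frac{53}{36}.
So c(n) = \frac{53 \cdot 7^{n}}{36} + \frac{n}{6} - \frac{17}{36}.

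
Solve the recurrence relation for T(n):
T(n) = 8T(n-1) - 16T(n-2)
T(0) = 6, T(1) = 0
Characteristic equation: x² - 8x + 16 = 0, which is (x - (4))².
Repeated root r = 4.
General solution: T(n) = (A + Bn)·(4)^n.
From T(0) = 6: A = 6.
From T(1) = 0: (A + B)·(4) = 0 ⇒ B = -6.
So T(n) = \left(6 - 6 n\right) \cdot (4)^n.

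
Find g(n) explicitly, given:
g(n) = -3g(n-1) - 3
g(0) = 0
First-order linear non-homogeneous.
Homogeneous solution: g_h(n) = A·(-3)^n.
Try constant particular solution g_p = K: K = -3K - 3 ⇒ K = - \frac{3}{4}.
General: g(n) = A·(-3)^n - \frac{3}{4}.
Apply g(0) = 0: A - \frac{3}{4} = 0 ⇒ A = \frac{3}{4}.
So g(n) = \frac{3 \left(-3\right)^{n}}{4} - \frac{3}{4}.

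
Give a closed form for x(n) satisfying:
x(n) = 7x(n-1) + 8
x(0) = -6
First-order linear non-homogeneous.
Homogeneous solution: x_h(n) = A·(7)^n.
Try constant particular solution x_p = K: K = 7K + 8 ⇒ K = - \frac{4}{3}.
General: x(n) = A·(7)^n - \frac{4}{3}.
Apply x(0) = -6: A - \frac{4}{3} = -6 ⇒ A = - \frac{14}{3}.
So x(n) = - \frac{14 \cdot 7^{n}}{3} - \frac{4}{3}.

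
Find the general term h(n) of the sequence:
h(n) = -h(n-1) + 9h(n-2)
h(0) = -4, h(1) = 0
Characteristic equation: x² + x - 9 = 0.
Discriminant Δ = (-1)² + 4·(9) = 37.
Roots r₁,₂ = (-1 ± √37)/2, so r₁ = - \frac{1}{2} + \frac{\sqrt{37}}{2}, r₂ = - \frac{\sqrt{37}}{2} - \frac{1}{2}.
General solution: h(n) = A·r₁^n + B·r₂^n.
From the initial conditions, A + B = -4 and r₁A + r₂B = 0.
Since r₁ - r₂ = √37: A = (0 - (-4)r₂)/√37 = -2 - \frac{2 \sqrt{37}}{37}, and B = -4 - A = -2 + \frac{2 \sqrt{37}}{37}.
So h(n) = \left(-2 - \frac{2 \sqrt{37}}{37}\right)\left(- \frac{1}{2} + \frac{\sqrt{37}}{2}\right)^n + \left(-2 + \frac{2 \sqrt{37}}{37}\right)\left(- \frac{\sqrt{37}}{2} - \frac{1}{2}\right)^n.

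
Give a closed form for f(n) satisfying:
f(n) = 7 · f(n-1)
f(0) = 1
Pure geometric recurrence with ratio 7.
By induction f(n) = f(0) · (7)^n = 7^{n}.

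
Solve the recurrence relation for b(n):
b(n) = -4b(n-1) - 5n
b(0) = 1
First-order linear with linear forcing.
Homogeneous solution: b_h(n) = A·(-4)^n.
Try particular b_p(n) = pn + q. Substituting:
  pn + q = -4(p(n-1) + q) - 5n.
Matching the n-coefficient: p = -4p - 5 ⇒ p = -1.
Matching constants: q = 4p - 4q ⇒ q = - \frac{4}{5}.
General: b(n) = A·(-4)^n - n - \frac{4}{5}.
Apply b(0) = 1: A - \frac{4}{5} = 1 ⇒ A = \frac{9}{5}.
So b(n) = \frac{9 \left(-4\right)^{n}}{5} - n - \frac{4}{5}.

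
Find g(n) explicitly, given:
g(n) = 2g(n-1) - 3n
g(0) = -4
First-order linear with linear forcing.
Homogeneous solution: g_h(n) = A·(2)^n.
Try particular g_p(n) = pn + q. Substituting:
  pn + q = 2(p(n-1) + q) - 3n.
Matching the n-coefficient: p = 2p - 3 ⇒ p = 3.
Matching constants: q = -2p + 2q ⇒ q = 6.
General: g(n) = A·(2)^n + 3 n + 6.
Apply g(0) = -4: A + 6 = -4 ⇒ A = -10.
So g(n) = - 10 \cdot 2^{n} + 3 n + 6.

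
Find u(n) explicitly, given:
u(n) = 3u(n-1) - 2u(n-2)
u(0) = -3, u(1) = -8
Characteristic equation: x² - 3x + 2 = 0, which factors as (x - (2))(x - (1)) = 0.
Roots r₁ = 2, r₂ = 1 (distinct).
General solution: u(n) = A·(2)^n + B·(1)^n.
From u(0) = -3: A + B = -3.
From u(1) = -8: 2A + B = -8.
Solving: A = -5, B = 2.
So u(n) = 2 - 5 \cdot 2^{n}.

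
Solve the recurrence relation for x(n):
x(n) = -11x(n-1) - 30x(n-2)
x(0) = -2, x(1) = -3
Characteristic equation: x² + 11x + 30 = 0, which factors as (x - (-6))(x - (-5)) = 0.
Roots r₁ = -6, r₂ = -5 (distinct).
General solution: x(n) = A·(-6)^n + B·(-5)^n.
From x(0) = -2: A + B = -2.
From x(1) = -3: -6A - 5B = -3.
Solving: A = 13, B = -15.
So x(n) = - 15 \left(-5\right)^{n} + 13 \left(-6\right)^{n}.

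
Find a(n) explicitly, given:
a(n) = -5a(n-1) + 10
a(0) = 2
First-order linear non-homogeneous.
Homogeneous solution: a_h(n) = A·(-5)^n.
Try constant particular solution a_p = K: K = -5K + 10 ⇒ K = \frac{5}{3}.
General: a(n) = A·(-5)^n + \frac{5}{3}.
Apply a(0) = 2: A + \frac{5}{3} = 2 ⇒ A = \frac{1}{3}.
So a(n) = \frac{\left(-5\right)^{n}}{3} + \frac{5}{3}.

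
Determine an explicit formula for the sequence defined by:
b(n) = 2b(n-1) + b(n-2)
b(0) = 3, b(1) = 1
Characteristic equation: x² - 2x - 1 = 0.
Discriminant Δ = (2)² + 4·(1) = 8.
Roots r₁,₂ = (2 ± √8)/2, so r₁ = 1 + \sqrt{2}, r₂ = 1 - \sqrt{2}.
General solution: b(n) = A·r₁^n + B·r₂^n.
From the initial conditions, A + B = 3 and r₁A + r₂B = 1.
Since r₁ - r₂ = √8: A = (1 - (3)r₂)/√8 = \frac{3}{2} - \frac{\sqrt{2}}{2}, and B = 3 - A = \frac{\sqrt{2}}{2} + \frac{3}{2}.
So b(n) = \left(\frac{3}{2} - \frac{\sqrt{2}}{2}\right)\left(1 + \sqrt{2}\right)^n + \left(\frac{\sqrt{2}}{2} + \frac{3}{2}\right)\left(1 - \sqrt{2}\right)^n.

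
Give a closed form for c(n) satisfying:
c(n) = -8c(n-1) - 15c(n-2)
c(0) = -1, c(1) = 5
Characteristic equation: x² + 8x + 15 = 0, which factors as (x - (-5))(x - (-3)) = 0.
Roots r₁ = -5, r₂ = -3 (distinct).
General solution: c(n) = A·(-5)^n + B·(-3)^n.
From c(0) = -1: A + B = -1.
From c(1) = 5: -5A - 3B = 5.
Solving: A = -1, B = 0.
So c(n) = - \left(-5\right)^{n}.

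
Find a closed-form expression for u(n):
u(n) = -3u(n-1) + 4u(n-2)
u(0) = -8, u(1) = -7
Characteristic equation: x² + 3x - 4 = 0, which factors as (x - (1))(x - (-4)) = 0.
Roots r₁ = 1, r₂ = -4 (distinct).
General solution: u(n) = A·(1)^n + B·(-4)^n.
From u(0) = -8: A + B = -8.
From u(1) = -7: A - 4B = -7.
Solving: A = - \frac{39}{5}, B = - \frac{1}{5}.
So u(n) = - \frac{\left(-4\right)^{n}}{5} - \frac{39}{5}.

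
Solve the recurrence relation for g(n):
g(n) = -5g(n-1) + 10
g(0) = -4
First-order linear non-homogeneous.
Homogeneous solution: g_h(n) = A·(-5)^n.
Try constant particular solution g_p = K: K = -5K + 10 ⇒ K = \frac{5}{3}.
General: g(n) = A·(-5)^n + \frac{5}{3}.
Apply g(0) = -4: A + \frac{5}{3} = -4 ⇒ A = - \frac{17}{3}.
So g(n) = \frac{5}{3} - \frac{17 \left(-5\right)^{n}}{3}.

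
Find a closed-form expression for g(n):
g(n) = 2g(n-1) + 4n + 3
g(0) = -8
First-order linear with linear forcing.
Homogeneous solution: g_h(n) = A·(2)^n.
Try particular g_p(n) = pn + q. Substituting:
  pn + q = 2(p(n-1) + q) + 4n + 3.
Matching the n-coefficient: p = 2p + 4 ⇒ p = -4.
Matching constants: q = -2p + 2q + 3 ⇒ q = -11.
General: g(n) = A·(2)^n - 4 n - 11.
Apply g(0) = -8: A - 11 = -8 ⇒ A = 3.
So g(n) = 3 \cdot 2^{n} - 4 n - 11.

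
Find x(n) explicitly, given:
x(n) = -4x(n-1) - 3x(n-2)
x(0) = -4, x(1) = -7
Characteristic equation: x² + 4x + 3 = 0, which factors as (x - (-3))(x - (-1)) = 0.
Roots r₁ = -3, r₂ = -1 (distinct).
General solution: x(n) = A·(-3)^n + B·(-1)^n.
From x(0) = -4: A + B = -4.
From x(1) = -7: -3A - B = -7.
Solving: A = \frac{11}{2}, B = - \frac{19}{2}.
So x(n) = - \frac{19 \left(-1\right)^{n}}{2} + \frac{11 \left(-3\right)^{n}}{2}.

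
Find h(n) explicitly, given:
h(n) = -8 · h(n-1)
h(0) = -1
Pure geometric recurrence with ratio -8.
By induction h(n) = h(0) · (-8)^n = - \left(-8\right)^{n}.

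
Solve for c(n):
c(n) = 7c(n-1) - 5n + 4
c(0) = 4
First-order linear with linear forcing.
Homogeneous solution: c_h(n) = A·(7)^n.
Try particular c_p(n) = pn + q. Substituting:
  pn + q = 7(p(n-1) + q) - 5n + 4.
Matching the n-coefficient: p = 7p - 5 ⇒ p = \frac{5}{6}.
Matching constants: q = -7p + 7q + 4 ⇒ q = \frac{11}{36}.
General: c(n) = A·(7)^n + \frac{5 n}{6} + \frac{11}{36}.
Apply c(0) = 4: A + \frac{11}{36} = 4 ⇒ A = \frac{133}{36}.
So c(n) = \frac{133 \cdot 7^{n}}{36} + \frac{5 n}{6} + \frac{11}{36}.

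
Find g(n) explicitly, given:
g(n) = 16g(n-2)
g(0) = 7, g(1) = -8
Characteristic equation: x² - 16 = 0, which factors as (x - (-4))(x - (4)) = 0.
Roots r₁ = -4, r₂ = 4 (distinct).
General solution: g(n) = A·(-4)^n + B·(4)^n.
From g(0) = 7: A + B = 7.
From g(1) = -8: -4A + 4B = -8.
Solving: A = \frac{9}{2}, B = \frac{5}{2}.
So g(n) = \frac{9 \left(-4\right)^{n}}{2} + \frac{5 \cdot 4^{n}}{2}.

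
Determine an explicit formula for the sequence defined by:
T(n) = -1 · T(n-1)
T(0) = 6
Pure geometric recurrence with ratio -1.
By induction T(n) = T(0) · (-1)^n = 6 \left(-1\right)^{n}.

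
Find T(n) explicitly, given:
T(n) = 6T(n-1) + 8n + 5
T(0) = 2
First-order linear with linear forcing.
Homogeneous solution: T_h(n) = A·(6)^n.
Try particular T_p(n) = pn + q. Substituting:
  pn + q = 6(p(n-1) + q) + 8n + 5.
Matching the n-coefficient: p = 6p + 8 ⇒ p = - \frac{8}{5}.
Matching constants: q = -6p + 6q + 5 ⇒ q = - \frac{73}{25}.
General: T(n) = A·(6)^n - \frac{8 n}{5} - \frac{73}{25}.
Apply T(0) = 2: A - \frac{73}{25} = 2 ⇒ A = \frac{123}{25}.
So T(n) = \frac{123 \cdot 6^{n}}{25} - \frac{8 n}{5} - \frac{73}{25}.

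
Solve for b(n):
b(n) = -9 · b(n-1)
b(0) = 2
Pure geometric recurrence with ratio -9.
By induction b(n) = b(0) · (-9)^n = 2 \left(-9\right)^{n}.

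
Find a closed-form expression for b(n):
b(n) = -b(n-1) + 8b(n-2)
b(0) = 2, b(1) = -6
Characteristic equation: x² + x - 8 = 0.
Discriminant Δ = (-1)² + 4·(8) = 33.
Roots r₁,₂ = (-1 ± √33)/2, so r₁ = - \frac{1}{2} + \frac{\sqrt{33}}{2}, r₂ = - \frac{\sqrt{33}}{2} - \frac{1}{2}.
General solution: b(n) = A·r₁^n + B·r₂^n.
From the initial conditions, A + B = 2 and r₁A + r₂B = -6.
Since r₁ - r₂ = √33: A = (-6 - (2)r₂)/√33 = 1 - \frac{5 \sqrt{33}}{33}, and B = 2 - A = \frac{5 \sqrt{33}}{33} + 1.
So b(n) = \left(1 - \frac{5 \sqrt{33}}{33}\right)\left(- \frac{1}{2} + \frac{\sqrt{33}}{2}\right)^n + \left(\frac{5 \sqrt{33}}{33} + 1\right)\left(- \frac{\sqrt{33}}{2} - \frac{1}{2}\right)^n.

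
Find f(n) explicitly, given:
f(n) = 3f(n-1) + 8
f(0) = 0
First-order linear non-homogeneous.
Homogeneous solution: f_h(n) = A·(3)^n.
Try constant particular solution f_p = K: K = 3K + 8 ⇒ K = -4.
General: f(n) = A·(3)^n - 4.
Apply f(0) = 0: A - 4 = 0 ⇒ A = 4.
So f(n) = 4 \cdot 3^{n} - 4.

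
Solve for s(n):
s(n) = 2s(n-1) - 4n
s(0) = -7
First-order linear with linear forcing.
Homogeneous solution: s_h(n) = A·(2)^n.
Try particular s_p(n) = pn + q. Substituting:
  pn + q = 2(p(n-1) + q) - 4n.
Matching the n-coefficient: p = 2p - 4 ⇒ p = 4.
Matching constants: q = -2p + 2q ⇒ q = 8.
General: s(n) = A·(2)^n + 4 n + 8.
Apply s(0) = -7: A + 8 = -7 ⇒ A = -15.
So s(n) = - 15 \cdot 2^{n} + 4 n + 8.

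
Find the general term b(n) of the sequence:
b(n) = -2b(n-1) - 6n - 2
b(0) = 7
First-order linear with linear forcing.
Homogeneous solution: b_h(n) = A·(-2)^n.
Try particular b_p(n) = pn + q. Substituting:
  pn + q = -2(p(n-1) + q) - 6n - 2.
Matching the n-coefficient: p = -2p - 6 ⇒ p = -2.
Matching constants: q = 2p - 2q - 2 ⇒ q = -2.
General: b(n) = A·(-2)^n - 2 n - 2.
Apply b(0) = 7: A - 2 = 7 ⇒ A = 9.
So b(n) = 9 \left(-2\right)^{n} - 2 n - 2.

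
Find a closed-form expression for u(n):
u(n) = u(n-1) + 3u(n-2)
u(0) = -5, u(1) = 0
Characteristic equation: x² - x - 3 = 0.
Discriminant Δ = (1)² + 4·(3) = 13.
Roots r₁,₂ = (1 ± √13)/2, so r₁ = \frac{1}{2} + \frac{\sqrt{13}}{2}, r₂ = \frac{1}{2} - \frac{\sqrt{13}}{2}.
General solution: u(n) = A·r₁^n + B·r₂^n.
From the initial conditions, A + B = -5 and r₁A + r₂B = 0.
Since r₁ - r₂ = √13: A = (0 - (-5)r₂)/√13 = - \frac{5}{2} + \frac{5 \sqrt{13}}{26}, and B = -5 - A = - \frac{5}{2} - \frac{5 \sqrt{13}}{26}.
So u(n) = \left(- \frac{5}{2} + \frac{5 \sqrt{13}}{26}\right)\left(\frac{1}{2} + \frac{\sqrt{13}}{2}\right)^n + \left(- \frac{5}{2} - \frac{5 \sqrt{13}}{26}\right)\left(\frac{1}{2} - \frac{\sqrt{13}}{2}\right)^n.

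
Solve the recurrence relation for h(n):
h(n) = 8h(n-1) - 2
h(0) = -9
First-order linear non-homogeneous.
Homogeneous solution: h_h(n) = A·(8)^n.
Try constant particular solution h_p = K: K = 8K - 2 ⇒ K = \frac{2}{7}.
General: h(n) = A·(8)^n + \frac{2}{7}.
Apply h(0) = -9: A + \frac{2}{7} = -9 ⇒ A = - \frac{65}{7}.
So h(n) = \frac{2}{7} - \frac{65 \cdot 8^{n}}{7}.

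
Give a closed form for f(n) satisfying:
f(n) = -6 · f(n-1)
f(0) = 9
Pure geometric recurrence with ratio -6.
By induction f(n) = f(0) · (-6)^n = 9 \left(-6\right)^{n}.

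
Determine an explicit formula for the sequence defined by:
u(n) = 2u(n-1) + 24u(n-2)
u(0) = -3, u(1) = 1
Characteristic equation: x² - 2x - 24 = 0, which factors as (x - (6))(x - (-4)) = 0.
Roots r₁ = 6, r₂ = -4 (distinct).
General solution: u(n) = A·(6)^n + B·(-4)^n.
From u(0) = -3: A + B = -3.
From u(1) = 1: 6A - 4B = 1.
Solving: A = - \frac{11}{10}, B = - \frac{19}{10}.
So u(n) = - \frac{19 \left(-4\right)^{n}}{10} - \frac{11 \cdot 6^{n}}{10}.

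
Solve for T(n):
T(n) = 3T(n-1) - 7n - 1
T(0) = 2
First-order linear with linear forcing.
Homogeneous solution: T_h(n) = A·(3)^n.
Try particular T_p(n) = pn + q. Substituting:
  pn + q = 3(p(n-1) + q) - 7n - 1.
Matching the n-coefficient: p = 3p - 7 ⇒ p = \frac{7}{2}.
Matching constants: q = -3p + 3q - 1 ⇒ q = \frac{23}{4}.
General: T(n) = A·(3)^n + \frac{7 n}{2} + \frac{23}{4}.
Apply T(0) = 2: A + \frac{23}{4} = 2 ⇒ A = - \frac{15}{4}.
So T(n) = - \frac{15 \cdot 3^{n}}{4} + \frac{7 n}{2} + \frac{23}{4}.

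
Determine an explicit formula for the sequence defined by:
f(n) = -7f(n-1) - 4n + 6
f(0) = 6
First-order linear with linear forcing.
Homogeneous solution: f_h(n) = A·(-7)^n.
Try particular f_p(n) = pn + q. Substituting:
  pn + q = -7(p(n-1) + q) - 4n + 6.
Matching the n-coefficient: p = -7p - 4 ⇒ p = - \frac{1}{2}.
Matching constants: q = 7p - 7q + 6 ⇒ q = \frac{5}{16}.
General: f(n) = A·(-7)^n - \frac{n}{2} + \frac{5}{16}.
Apply f(0) = 6: A + \frac{5}{16} = 6 ⇒ A = \frac{91}{16}.
So f(n) = \frac{91 \left(-7\right)^{n}}{16} - \frac{n}{2} + \frac{5}{16}.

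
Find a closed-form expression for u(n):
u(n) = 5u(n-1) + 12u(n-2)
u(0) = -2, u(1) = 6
Characteristic equation: x² - 5x - 12 = 0.
Discriminant Δ = (5)² + 4·(12) = 73.
Roots r₁,₂ = (5 ± √73)/2, so r₁ = \frac{5}{2} + \frac{\sqrt{73}}{2}, r₂ = \frac{5}{2} - \frac{\sqrt{73}}{2}.
General solution: u(n) = A·r₁^n + B·r₂^n.
From the initial conditions, A + B = -2 and r₁A + r₂B = 6.
Since r₁ - r₂ = √73: A = (6 - (-2)r₂)/√73 = -1 + \frac{11 \sqrt{73}}{73}, and B = -2 - A = - \frac{11 \sqrt{73}}{73} - 1.
So u(n) = \left(-1 + \frac{11 \sqrt{73}}{73}\right)\left(\frac{5}{2} + \frac{\sqrt{73}}{2}\right)^n + \left(- \frac{11 \sqrt{73}}{73} - 1\right)\left(\frac{5}{2} - \frac{\sqrt{73}}{2}\right)^n.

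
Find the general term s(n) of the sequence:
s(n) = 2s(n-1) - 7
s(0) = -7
First-order linear non-homogeneous.
Homogeneous solution: s_h(n) = A·(2)^n.
Try constant particular solution s_p = K: K = 2K - 7 ⇒ K = 7.
General: s(n) = A·(2)^n + 7.
Apply s(0) = -7: A + 7 = -7 ⇒ A = -14.
So s(n) = 7 - 14 \cdot 2^{n}.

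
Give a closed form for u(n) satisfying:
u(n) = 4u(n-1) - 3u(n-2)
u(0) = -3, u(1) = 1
Characteristic equation: x² - 4x + 3 = 0, which factors as (x - (1))(x - (3)) = 0.
Roots r₁ = 1, r₂ = 3 (distinct).
General solution: u(n) = A·(1)^n + B·(3)^n.
From u(0) = -3: A + B = -3.
From u(1) = 1: A + 3B = 1.
Solving: A = -5, B = 2.
So u(n) = 2 \cdot 3^{n} - 5.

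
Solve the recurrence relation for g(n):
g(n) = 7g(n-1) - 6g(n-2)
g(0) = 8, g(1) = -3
Characteristic equation: x² - 7x + 6 = 0, which factors as (x - (1))(x - (6)) = 0.
Roots r₁ = 1, r₂ = 6 (distinct).
General solution: g(n) = A·(1)^n + B·(6)^n.
From g(0) = 8: A + B = 8.
From g(1) = -3: A + 6B = -3.
Solving: A = \frac{51}{5}, B = - \frac{11}{5}.
So g(n) = \frac{51}{5} - \frac{11 \cdot 6^{n}}{5}.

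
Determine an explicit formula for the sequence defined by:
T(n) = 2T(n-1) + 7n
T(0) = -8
First-order linear with linear forcing.
Homogeneous solution: T_h(n) = A·(2)^n.
Try particular T_p(n) = pn + q. Substituting:
  pn + q = 2(p(n-1) + q) + 7n.
Matching the n-coefficient: p = 2p + 7 ⇒ p = -7.
Matching constants: q = -2p + 2q ⇒ q = -14.
General: T(n) = A·(2)^n - 7 n - 14.
Apply T(0) = -8: A - 14 = -8 ⇒ A = 6.
So T(n) = 6 \cdot 2^{n} - 7 n - 14.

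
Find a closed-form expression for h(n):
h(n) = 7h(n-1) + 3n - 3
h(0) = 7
First-order linear with linear forcing.
Homogeneous solution: h_h(n) = A·(7)^n.
Try particular h_p(n) = pn + q. Substituting:
  pn + q = 7(p(n-1) + q) + 3n - 3.
Matching the n-coefficient: p = 7p + 3 ⇒ p = - \frac{1}{2}.
Matching constants: q = -7p + 7q - 3 ⇒ q = - \frac{1}{12}.
General: h(n) = A·(7)^n - \frac{n}{2} - \frac{1}{12}.
Apply h(0) = 7: A - \frac{1}{12} = 7 ⇒ A = \frac{85}{12}.
So h(n) = \frac{85 \cdot 7^{n}}{12} - \frac{n}{2} - \frac{1}{12}.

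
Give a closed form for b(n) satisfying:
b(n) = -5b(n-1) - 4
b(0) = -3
First-order linear non-homogeneous.
Homogeneous solution: b_h(n) = A·(-5)^n.
Try constant particular solution b_p = K: K = -5K - 4 ⇒ K = - \frac{2}{3}.
General: b(n) = A·(-5)^n - \frac{2}{3}.
Apply b(0) = -3: A - \frac{2}{3} = -3 ⇒ A = - \frac{7}{3}.
So b(n) = - \frac{7 \left(-5\right)^{n}}{3} - \frac{2}{3}.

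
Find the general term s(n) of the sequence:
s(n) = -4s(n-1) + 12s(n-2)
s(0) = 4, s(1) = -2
Characteristic equation: x² + 4x - 12 = 0, which factors as (x - (-6))(x - (2)) = 0.
Roots r₁ = -6, r₂ = 2 (distinct).
General solution: s(n) = A·(-6)^n + B·(2)^n.
From s(0) = 4: A + B = 4.
From s(1) = -2: -6A + 2B = -2.
Solving: A = \frac{5}{4}, B = \frac{11}{4}.
So s(n) = \frac{5 \left(-6\right)^{n}}{4} + \frac{11 \cdot 2^{n}}{4}.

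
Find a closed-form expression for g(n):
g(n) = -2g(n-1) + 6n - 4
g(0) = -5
First-order linear with linear forcing.
Homogeneous solution: g_h(n) = A·(-2)^n.
Try particular g_p(n) = pn + q. Substituting:
  pn + q = -2(p(n-1) + q) + 6n - 4.
Matching the n-coefficient: p = -2p + 6 ⇒ p = 2.
Matching constants: q = 2p - 2q - 4 ⇒ q = 0.
General: g(n) = A·(-2)^n + 2 n + 0.
Apply g(0) = -5: A + 0 = -5 ⇒ A = -5.
So g(n) = - 5 \left(-2\right)^{n} + 2 n.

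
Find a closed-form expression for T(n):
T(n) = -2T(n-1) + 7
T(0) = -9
First-order linear non-homogeneous.
Homogeneous solution: T_h(n) = A·(-2)^n.
Try constant particular solution T_p = K: K = -2K + 7 ⇒ K = \frac{7}{3}.
General: T(n) = A·(-2)^n + \frac{7}{3}.
Apply T(0) = -9: A + \frac{7}{3} = -9 ⇒ A = - \frac{34}{3}.
So T(n) = \frac{7}{3} - \frac{34 \left(-2\right)^{n}}{3}.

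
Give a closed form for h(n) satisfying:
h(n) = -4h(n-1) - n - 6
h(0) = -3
First-order linear with linear forcing.
Homogeneous solution: h_h(n) = A·(-4)^n.
Try particular h_p(n) = pn + q. Substituting:
  pn + q = -4(p(n-1) + q) - n - 6.
Matching the n-coefficient: p = -4p - 1 ⇒ p = - \frac{1}{5}.
Matching constants: q = 4p - 4q - 6 ⇒ q = - \frac{34}{25}.
General: h(n) = A·(-4)^n - \frac{n}{5} - \frac{34}{25}.
Apply h(0) = -3: A - \frac{34}{25} = -3 ⇒ A = - \frac{41}{25}.
So h(n) = - \frac{41 \left(-4\right)^{n}}{25} - \frac{n}{5} - \frac{34}{25}.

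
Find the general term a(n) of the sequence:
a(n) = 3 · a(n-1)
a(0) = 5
Pure geometric recurrence with ratio 3.
By induction a(n) = a(0) · (3)^n = 5 \cdot 3^{n}.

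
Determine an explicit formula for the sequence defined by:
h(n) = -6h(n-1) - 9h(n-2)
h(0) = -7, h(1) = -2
Characteristic equation: x² + 6x + 9 = 0, which is (x - (-3))².
Repeated root r = -3.
General solution: h(n) = (A + Bn)·(-3)^n.
From h(0) = -7: A = -7.
From h(1) = -2: (A + B)·(-3) = -2 ⇒ B = \frac{23}{3}.
So h(n) = \left(\frac{23 n}{3} - 7\right) \cdot (-3)^n.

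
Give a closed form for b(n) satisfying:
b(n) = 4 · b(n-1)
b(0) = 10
Pure geometric recurrence with ratio 4.
By induction b(n) = b(0) · (4)^n = 10 \cdot 4^{n}.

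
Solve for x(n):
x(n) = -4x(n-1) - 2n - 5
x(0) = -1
First-order linear with linear forcing.
Homogeneous solution: x_h(n) = A·(-4)^n.
Try particular x_p(n) = pn + q. Substituting:
  pn + q = -4(p(n-1) + q) - 2n - 5.
Matching the n-coefficient: p = -4p - 2 ⇒ p = - \frac{2}{5}.
Matching constants: q = 4p - 4q - 5 ⇒ q = - \frac{33}{25}.
General: x(n) = A·(-4)^n - \frac{2 n}{5} - \frac{33}{25}.
Apply x(0) = -1: A - \frac{33}{25} = -1 ⇒ A = \frac{8}{25}.
So x(n) = \frac{8 \left(-4\right)^{n}}{25} - \frac{2 n}{5} - \frac{33}{25}.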